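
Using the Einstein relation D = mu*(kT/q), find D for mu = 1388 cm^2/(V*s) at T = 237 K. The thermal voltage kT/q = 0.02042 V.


Step 1: D = mu * (kT/q)
Step 2: D = 1388 * 0.02042
Step 3: D = 28.34 cm^2/s

28.34


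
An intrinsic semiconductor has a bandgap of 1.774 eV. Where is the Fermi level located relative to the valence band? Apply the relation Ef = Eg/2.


Step 1: For an intrinsic semiconductor, the Fermi level sits at midgap.
Step 2: Ef = Eg / 2 = 1.774 / 2 = 0.887 eV

0.887


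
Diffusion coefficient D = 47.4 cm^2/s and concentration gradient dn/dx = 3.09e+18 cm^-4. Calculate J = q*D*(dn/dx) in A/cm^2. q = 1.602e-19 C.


Step 1: J = q * D * (dn/dx)
Step 2: J = 1.602e-19 * 47.4 * 3.09e+18
Step 3: J = 2.35e+01 A/cm^2

2.35e+01


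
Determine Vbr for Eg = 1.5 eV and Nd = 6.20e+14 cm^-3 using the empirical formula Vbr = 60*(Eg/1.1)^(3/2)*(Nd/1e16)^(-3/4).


Step 1: Eg/1.1 = 1.5/1.1 = 1.363636
Step 2: (Eg/1.1)^1.5 = 1.363636^1.5 = 1.592384
Step 3: (Nd/1e16)^(-0.75) = (0.062)^(-0.75) = 8.048338
Step 4: Vbr = 60 * 1.592384 * 8.048338 = 769.0 V

769.0


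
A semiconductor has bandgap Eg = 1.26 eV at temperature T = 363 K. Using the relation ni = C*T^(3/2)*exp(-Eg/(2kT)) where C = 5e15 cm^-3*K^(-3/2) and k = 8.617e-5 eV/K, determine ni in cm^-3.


Step 1: Compute kT = 8.617e-5 * 363 = 0.03127971 eV
Step 2: Exponent = -Eg/(2kT) = -1.26/(2*0.03127971) = -20.14085
Step 3: T^(3/2) = 363^1.5 = 6916.08
Step 4: ni = 5e15 * 6916.08 * exp(-20.14085) = 6.19e+10 cm^-3

6.19e+10


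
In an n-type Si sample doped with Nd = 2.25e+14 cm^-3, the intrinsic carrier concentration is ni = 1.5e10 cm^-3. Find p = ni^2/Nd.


Step 1: Since Nd >> ni, n ≈ Nd = 2.25e+14 cm^-3
Step 2: p = ni^2 / n = (1.5e10)^2 / 2.25e+14
Step 3: p = 2.25e20 / 2.25e+14 = 1.00e+06 cm^-3

1.00e+06


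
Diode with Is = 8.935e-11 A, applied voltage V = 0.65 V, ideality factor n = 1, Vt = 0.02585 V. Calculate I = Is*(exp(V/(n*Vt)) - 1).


Step 1: V/(n*Vt) = 0.65/(1*0.02585) = 25.1451
Step 2: exp(25.1451) = 8.3249e+10
Step 3: I = 8.935e-11 * (8.3249e+10 - 1) = 7.44e+00 A

7.44e+00


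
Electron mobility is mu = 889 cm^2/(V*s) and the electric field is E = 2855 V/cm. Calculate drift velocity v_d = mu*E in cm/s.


Step 1: v_d = mu * E
Step 2: v_d = 889 * 2855 = 2538095
Step 3: v_d = 2.54e+06 cm/s

2.54e+06


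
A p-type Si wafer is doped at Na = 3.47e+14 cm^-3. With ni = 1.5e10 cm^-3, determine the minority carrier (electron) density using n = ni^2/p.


Step 1: Majority hole concentration p ≈ Na = 3.47e+14 cm^-3
Step 2: n = ni^2 / Na = (1.5e10)^2 / 3.47e+14
Step 3: n = 6.48e+05 cm^-3

6.48e+05


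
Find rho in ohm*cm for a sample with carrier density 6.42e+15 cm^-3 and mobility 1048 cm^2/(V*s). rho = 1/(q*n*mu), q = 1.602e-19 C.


Step 1: sigma = q * n * mu = 1.602e-19 * 6.42e+15 * 1048 = 1.07785e+00 S/cm
Step 2: rho = 1 / sigma = 1 / 1.07785e+00 = 0.9278 ohm*cm

0.9278


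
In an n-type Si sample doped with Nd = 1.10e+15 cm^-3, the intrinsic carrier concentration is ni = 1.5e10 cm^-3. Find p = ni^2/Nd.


Step 1: Since Nd >> ni, n ≈ Nd = 1.10e+15 cm^-3
Step 2: p = ni^2 / n = (1.5e10)^2 / 1.10e+15
Step 3: p = 2.25e20 / 1.10e+15 = 2.05e+05 cm^-3

2.05e+05


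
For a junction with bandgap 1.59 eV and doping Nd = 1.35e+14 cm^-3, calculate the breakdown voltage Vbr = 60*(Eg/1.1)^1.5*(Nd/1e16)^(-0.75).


Step 1: Eg/1.1 = 1.59/1.1 = 1.445455
Step 2: (Eg/1.1)^1.5 = 1.445455^1.5 = 1.737828
Step 3: (Nd/1e16)^(-0.75) = (0.0135)^(-0.75) = 25.249319
Step 4: Vbr = 60 * 1.737828 * 25.249319 = 2632.7 V

2632.7


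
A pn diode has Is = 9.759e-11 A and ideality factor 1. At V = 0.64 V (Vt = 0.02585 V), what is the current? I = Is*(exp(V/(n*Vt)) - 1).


Step 1: V/(n*Vt) = 0.64/(1*0.02585) = 24.7582
Step 2: exp(24.7582) = 5.6539e+10
Step 3: I = 9.759e-11 * (5.6539e+10 - 1) = 5.52e+00 A

5.52e+00


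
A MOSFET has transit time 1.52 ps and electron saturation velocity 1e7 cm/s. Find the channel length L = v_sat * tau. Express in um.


Step 1: tau in seconds = 1.52 ps * 1e-12 = 1.5200e-12 s
Step 2: L = v_sat * tau = 1e7 * 1.5200e-12 = 1.5200e-05 cm
Step 3: L in um = 1.5200e-05 * 1e4 = 0.152 um

0.152


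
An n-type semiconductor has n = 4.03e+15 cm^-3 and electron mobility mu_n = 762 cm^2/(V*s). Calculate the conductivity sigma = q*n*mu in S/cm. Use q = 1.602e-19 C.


Step 1: sigma = q * n * mu
Step 2: sigma = 1.602e-19 * 4.03e+15 * 762
Step 3: sigma = 4.920e-01 S/cm

4.920e-01


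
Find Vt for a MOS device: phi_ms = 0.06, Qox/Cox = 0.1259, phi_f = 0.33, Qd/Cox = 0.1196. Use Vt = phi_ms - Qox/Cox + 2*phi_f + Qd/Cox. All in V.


Step 1: Vt = phi_ms - Qox/Cox + 2*phi_f + Qd/Cox
Step 2: Vt = 0.06 - 0.1259 + 2*0.33 + 0.1196
Step 3: Vt = 0.06 - 0.1259 + 0.66 + 0.1196
Step 4: Vt = 0.7137 V

0.7137


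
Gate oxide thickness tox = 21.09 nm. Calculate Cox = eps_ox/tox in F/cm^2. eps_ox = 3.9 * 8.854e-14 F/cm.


Step 1: eps_ox = 3.9 * 8.854e-14 = 3.45306e-13 F/cm
Step 2: tox in cm = 21.09 nm * 1e-7 = 2.1090e-06 cm
Step 3: Cox = 3.45306e-13 / 2.1090e-06 = 1.64e-07 F/cm^2

1.64e-07


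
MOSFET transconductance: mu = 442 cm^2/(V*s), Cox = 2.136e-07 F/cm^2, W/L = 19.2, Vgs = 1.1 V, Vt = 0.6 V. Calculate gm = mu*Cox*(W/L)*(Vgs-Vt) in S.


Step 1: Vov = Vgs - Vt = 1.1 - 0.6 = 0.5 V
Step 2: gm = mu * Cox * (W/L) * Vov
Step 3: gm = 442 * 2.136e-07 * 19.2 * 0.5 = 9.06e-04 S

9.06e-04


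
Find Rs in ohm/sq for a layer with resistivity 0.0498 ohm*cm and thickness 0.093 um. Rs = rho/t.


Step 1: Convert thickness to cm: t = 0.093 um = 9.3000e-06 cm
Step 2: Rs = rho / t = 0.0498 / 9.3000e-06
Step 3: Rs = 5354.8 ohm/sq

5354.8


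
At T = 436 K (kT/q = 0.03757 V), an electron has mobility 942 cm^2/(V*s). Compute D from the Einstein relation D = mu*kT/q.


Step 1: D = mu * (kT/q)
Step 2: D = 942 * 0.03757
Step 3: D = 35.39 cm^2/s

35.39


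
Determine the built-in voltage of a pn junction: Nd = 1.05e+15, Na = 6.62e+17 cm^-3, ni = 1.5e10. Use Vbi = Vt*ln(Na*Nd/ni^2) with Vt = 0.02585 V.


Step 1: Compute Na*Nd/ni^2 = 6.62e+17 * 1.05e+15 / (1.5e10)^2 = 3.0893e+12
Step 2: ln(3.0893e+12) = 28.7590
Step 3: Vbi = 0.02585 * 28.7590 = 0.743 V

0.743


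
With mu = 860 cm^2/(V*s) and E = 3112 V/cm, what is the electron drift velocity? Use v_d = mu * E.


Step 1: v_d = mu * E
Step 2: v_d = 860 * 3112 = 2676320
Step 3: v_d = 2.68e+06 cm/s

2.68e+06


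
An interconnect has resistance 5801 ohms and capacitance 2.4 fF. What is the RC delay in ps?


Step 1: tau = R * C
Step 2: tau = 5801 * 2.4 fF = 5801 * 2.4e-15 F
Step 3: tau = 1.39224e-11 s = 13.9224 ps

13.9224


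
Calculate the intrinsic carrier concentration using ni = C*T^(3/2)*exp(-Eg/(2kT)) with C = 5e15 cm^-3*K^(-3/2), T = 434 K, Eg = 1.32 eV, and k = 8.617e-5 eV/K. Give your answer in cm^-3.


Step 1: Compute kT = 8.617e-5 * 434 = 0.03739778 eV
Step 2: Exponent = -Eg/(2kT) = -1.32/(2*0.03739778) = -17.64811
Step 3: T^(3/2) = 434^1.5 = 9041.38
Step 4: ni = 5e15 * 9041.38 * exp(-17.64811) = 9.79e+11 cm^-3

9.79e+11


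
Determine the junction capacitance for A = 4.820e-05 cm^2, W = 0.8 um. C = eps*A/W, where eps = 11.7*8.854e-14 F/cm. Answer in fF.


Step 1: eps_Si = 11.7 * 8.854e-14 = 1.035918e-12 F/cm
Step 2: W in cm = 0.8 * 1e-4 = 8.00e-05 cm
Step 3: C = 1.035918e-12 * 4.820e-05 / 8.00e-05 = 6.241406e-13 F
Step 4: C = 624.14 fF

624.14


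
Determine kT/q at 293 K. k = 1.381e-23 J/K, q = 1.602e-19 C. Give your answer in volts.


Step 1: kT = 1.381e-23 * 293 = 4.04633e-21 J
Step 2: Vt = kT/q = 4.04633e-21 / 1.602e-19
Step 3: Vt = 0.02526 V

0.02526


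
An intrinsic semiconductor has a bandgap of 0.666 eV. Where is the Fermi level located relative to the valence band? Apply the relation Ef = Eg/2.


Step 1: For an intrinsic semiconductor, the Fermi level sits at midgap.
Step 2: Ef = Eg / 2 = 0.666 / 2 = 0.333 eV

0.333


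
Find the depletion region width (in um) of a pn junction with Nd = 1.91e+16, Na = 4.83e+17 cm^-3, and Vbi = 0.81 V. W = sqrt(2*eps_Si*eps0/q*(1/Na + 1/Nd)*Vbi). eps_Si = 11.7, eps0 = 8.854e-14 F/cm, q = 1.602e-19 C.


Step 1: 1/Na + 1/Nd = 1/4.83e+17 + 1/1.91e+16 = 5.44264e-17
Step 2: 2*eps*eps0/q = 2*11.7*8.854e-14/1.602e-19 = 1.293281e+07
Step 3: W^2 = 1.293281e+07 * 5.44264e-17 * 0.81 = 5.70148e-10
Step 4: W = sqrt(5.70148e-10) = 2.388e-05 cm = 0.2388 um

0.2388


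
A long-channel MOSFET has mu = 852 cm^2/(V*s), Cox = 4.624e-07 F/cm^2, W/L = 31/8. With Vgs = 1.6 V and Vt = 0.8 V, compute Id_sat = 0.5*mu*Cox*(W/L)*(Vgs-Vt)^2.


Step 1: Overdrive voltage Vov = Vgs - Vt = 1.6 - 0.8 = 0.8 V
Step 2: W/L = 31/8 = 3.875
Step 3: Id = 0.5 * 852 * 4.624e-07 * 3.875 * 0.8^2
Step 4: Id = 4.89e-04 A

4.89e-04


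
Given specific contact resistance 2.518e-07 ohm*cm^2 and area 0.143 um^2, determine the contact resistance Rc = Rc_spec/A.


Step 1: Convert area to cm^2: 0.143 um^2 = 1.4300e-09 cm^2
Step 2: Rc = Rc_spec / A = 2.518e-07 / 1.4300e-09
Step 3: Rc = 1.76e+02 ohms

1.76e+02


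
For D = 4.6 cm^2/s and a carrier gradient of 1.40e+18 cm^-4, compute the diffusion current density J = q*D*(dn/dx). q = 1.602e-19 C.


Step 1: J = q * D * (dn/dx)
Step 2: J = 1.602e-19 * 4.6 * 1.40e+18
Step 3: J = 1.03e+00 A/cm^2

1.03e+00


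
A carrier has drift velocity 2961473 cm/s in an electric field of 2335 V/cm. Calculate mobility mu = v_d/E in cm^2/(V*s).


Step 1: mu = v_d / E
Step 2: mu = 2961473 / 2335
Step 3: mu = 1268.3 cm^2/(V*s)

1268.3


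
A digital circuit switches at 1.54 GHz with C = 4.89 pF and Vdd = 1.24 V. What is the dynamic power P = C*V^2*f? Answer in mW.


Step 1: V^2 = 1.24^2 = 1.5376 V^2
Step 2: P = C*V^2*f = 4.89e-12 F * 1.5376 * 1.54e9 Hz
Step 3: P = 1.157905056e-02 W
Step 4: P = 11.579 mW

11.579


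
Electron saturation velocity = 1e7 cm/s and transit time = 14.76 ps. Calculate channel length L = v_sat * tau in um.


Step 1: tau in seconds = 14.76 ps * 1e-12 = 1.4760e-11 s
Step 2: L = v_sat * tau = 1e7 * 1.4760e-11 = 1.4760e-04 cm
Step 3: L in um = 1.4760e-04 * 1e4 = 1.476 um

1.476


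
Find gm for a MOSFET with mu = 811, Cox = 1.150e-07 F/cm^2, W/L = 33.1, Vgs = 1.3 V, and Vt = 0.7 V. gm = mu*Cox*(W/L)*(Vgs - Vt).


Step 1: Vov = Vgs - Vt = 1.3 - 0.7 = 0.6 V
Step 2: gm = mu * Cox * (W/L) * Vov
Step 3: gm = 811 * 1.150e-07 * 33.1 * 0.6 = 1.85e-03 S

1.85e-03


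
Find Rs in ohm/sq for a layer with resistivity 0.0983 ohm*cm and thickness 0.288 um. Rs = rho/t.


Step 1: Convert thickness to cm: t = 0.288 um = 2.8800e-05 cm
Step 2: Rs = rho / t = 0.0983 / 2.8800e-05
Step 3: Rs = 3413.2 ohm/sq

3413.2


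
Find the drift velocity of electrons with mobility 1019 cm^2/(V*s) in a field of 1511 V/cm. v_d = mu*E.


Step 1: v_d = mu * E
Step 2: v_d = 1019 * 1511 = 1539709
Step 3: v_d = 1.54e+06 cm/s

1.54e+06


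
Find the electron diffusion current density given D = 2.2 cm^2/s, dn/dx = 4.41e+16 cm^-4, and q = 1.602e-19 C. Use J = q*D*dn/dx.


Step 1: J = q * D * (dn/dx)
Step 2: J = 1.602e-19 * 2.2 * 4.41e+16
Step 3: J = 1.55e-02 A/cm^2

1.55e-02


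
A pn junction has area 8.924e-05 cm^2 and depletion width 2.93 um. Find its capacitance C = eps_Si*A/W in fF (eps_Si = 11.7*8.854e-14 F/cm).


Step 1: eps_Si = 11.7 * 8.854e-14 = 1.035918e-12 F/cm
Step 2: W in cm = 2.93 * 1e-4 = 2.93e-04 cm
Step 3: C = 1.035918e-12 * 8.924e-05 / 2.93e-04 = 3.155130e-13 F
Step 4: C = 315.51 fF

315.51


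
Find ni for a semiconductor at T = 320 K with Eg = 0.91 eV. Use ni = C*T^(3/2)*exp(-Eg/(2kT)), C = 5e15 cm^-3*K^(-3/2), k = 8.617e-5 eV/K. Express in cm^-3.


Step 1: Compute kT = 8.617e-5 * 320 = 0.0275744 eV
Step 2: Exponent = -Eg/(2kT) = -0.91/(2*0.0275744) = -16.50081
Step 3: T^(3/2) = 320^1.5 = 5724.33
Step 4: ni = 5e15 * 5724.33 * exp(-16.50081) = 1.95e+12 cm^-3

1.95e+12


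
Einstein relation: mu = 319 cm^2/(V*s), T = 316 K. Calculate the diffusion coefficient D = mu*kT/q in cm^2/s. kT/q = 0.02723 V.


Step 1: D = mu * (kT/q)
Step 2: D = 319 * 0.02723
Step 3: D = 8.69 cm^2/s

8.69


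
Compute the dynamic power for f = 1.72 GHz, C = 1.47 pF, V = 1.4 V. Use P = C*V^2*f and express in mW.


Step 1: V^2 = 1.4^2 = 1.96 V^2
Step 2: P = C*V^2*f = 1.47e-12 F * 1.96 * 1.72e9 Hz
Step 3: P = 4.955664e-03 W
Step 4: P = 4.956 mW

4.956


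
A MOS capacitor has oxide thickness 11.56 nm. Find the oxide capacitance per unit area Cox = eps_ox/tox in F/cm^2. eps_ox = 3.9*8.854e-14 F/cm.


Step 1: eps_ox = 3.9 * 8.854e-14 = 3.45306e-13 F/cm
Step 2: tox in cm = 11.56 nm * 1e-7 = 1.1560e-06 cm
Step 3: Cox = 3.45306e-13 / 1.1560e-06 = 2.99e-07 F/cm^2

2.99e-07


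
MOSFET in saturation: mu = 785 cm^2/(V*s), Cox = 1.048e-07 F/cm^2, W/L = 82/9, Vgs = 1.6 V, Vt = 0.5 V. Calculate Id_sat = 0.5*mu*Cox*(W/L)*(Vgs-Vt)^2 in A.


Step 1: Overdrive voltage Vov = Vgs - Vt = 1.6 - 0.5 = 1.1 V
Step 2: W/L = 82/9 = 9.11111
Step 3: Id = 0.5 * 785 * 1.048e-07 * 9.11111 * 1.1^2
Step 4: Id = 4.53e-04 A

4.53e-04


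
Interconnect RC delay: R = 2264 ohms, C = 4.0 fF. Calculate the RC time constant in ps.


Step 1: tau = R * C
Step 2: tau = 2264 * 4.0 fF = 2264 * 4.0e-15 F
Step 3: tau = 9.056e-12 s = 9.056 ps

9.056


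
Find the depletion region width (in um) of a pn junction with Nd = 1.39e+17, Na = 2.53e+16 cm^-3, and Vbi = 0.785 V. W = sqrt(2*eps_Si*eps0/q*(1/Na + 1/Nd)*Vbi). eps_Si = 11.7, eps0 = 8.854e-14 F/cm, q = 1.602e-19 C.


Step 1: 1/Na + 1/Nd = 1/2.53e+16 + 1/1.39e+17 = 4.67199e-17
Step 2: 2*eps*eps0/q = 2*11.7*8.854e-14/1.602e-19 = 1.293281e+07
Step 3: W^2 = 1.293281e+07 * 4.67199e-17 * 0.785 = 4.74312e-10
Step 4: W = sqrt(4.74312e-10) = 2.178e-05 cm = 0.2178 um

0.2178


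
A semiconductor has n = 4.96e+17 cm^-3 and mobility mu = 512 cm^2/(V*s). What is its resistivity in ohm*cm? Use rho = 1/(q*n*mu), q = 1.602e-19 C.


Step 1: sigma = q * n * mu = 1.602e-19 * 4.96e+17 * 512 = 4.06831e+01 S/cm
Step 2: rho = 1 / sigma = 1 / 4.06831e+01 = 0.02458 ohm*cm

0.02458


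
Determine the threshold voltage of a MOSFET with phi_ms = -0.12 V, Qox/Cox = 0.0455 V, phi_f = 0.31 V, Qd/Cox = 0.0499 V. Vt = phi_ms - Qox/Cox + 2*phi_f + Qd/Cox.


Step 1: Vt = phi_ms - Qox/Cox + 2*phi_f + Qd/Cox
Step 2: Vt = -0.12 - 0.0455 + 2*0.31 + 0.0499
Step 3: Vt = -0.12 - 0.0455 + 0.62 + 0.0499
Step 4: Vt = 0.5044 V

0.5044


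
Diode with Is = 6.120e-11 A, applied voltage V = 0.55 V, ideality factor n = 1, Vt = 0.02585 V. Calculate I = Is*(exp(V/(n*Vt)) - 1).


Step 1: V/(n*Vt) = 0.55/(1*0.02585) = 21.2766
Step 2: exp(21.2766) = 1.7390e+09
Step 3: I = 6.120e-11 * (1.7390e+09 - 1) = 1.06e-01 A

1.06e-01


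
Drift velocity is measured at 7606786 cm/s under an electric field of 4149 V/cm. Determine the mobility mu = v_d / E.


Step 1: mu = v_d / E
Step 2: mu = 7606786 / 4149
Step 3: mu = 1833.4 cm^2/(V*s)

1833.4


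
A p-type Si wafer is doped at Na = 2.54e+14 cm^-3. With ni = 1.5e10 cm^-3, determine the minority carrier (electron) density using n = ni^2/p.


Step 1: Majority hole concentration p ≈ Na = 2.54e+14 cm^-3
Step 2: n = ni^2 / Na = (1.5e10)^2 / 2.54e+14
Step 3: n = 8.86e+05 cm^-3

8.86e+05


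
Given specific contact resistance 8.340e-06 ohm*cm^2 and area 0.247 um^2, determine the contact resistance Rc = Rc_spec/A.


Step 1: Convert area to cm^2: 0.247 um^2 = 2.4700e-09 cm^2
Step 2: Rc = Rc_spec / A = 8.340e-06 / 2.4700e-09
Step 3: Rc = 3.38e+03 ohms

3.38e+03


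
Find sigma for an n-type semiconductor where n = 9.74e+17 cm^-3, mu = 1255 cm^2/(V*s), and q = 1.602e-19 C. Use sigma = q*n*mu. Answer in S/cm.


Step 1: sigma = q * n * mu
Step 2: sigma = 1.602e-19 * 9.74e+17 * 1255
Step 3: sigma = 1.958e+02 S/cm

1.958e+02


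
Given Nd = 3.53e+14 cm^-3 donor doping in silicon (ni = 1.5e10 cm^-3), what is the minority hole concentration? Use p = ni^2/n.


Step 1: Since Nd >> ni, n ≈ Nd = 3.53e+14 cm^-3
Step 2: p = ni^2 / n = (1.5e10)^2 / 3.53e+14
Step 3: p = 2.25e20 / 3.53e+14 = 6.37e+05 cm^-3

6.37e+05


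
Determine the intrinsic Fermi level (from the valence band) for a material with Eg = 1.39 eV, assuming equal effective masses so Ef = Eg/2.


Step 1: For an intrinsic semiconductor, the Fermi level sits at midgap.
Step 2: Ef = Eg / 2 = 1.39 / 2 = 0.695 eV

0.695


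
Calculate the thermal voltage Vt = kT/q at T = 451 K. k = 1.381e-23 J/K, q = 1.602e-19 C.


Step 1: kT = 1.381e-23 * 451 = 6.22831e-21 J
Step 2: Vt = kT/q = 6.22831e-21 / 1.602e-19
Step 3: Vt = 0.03888 V

0.03888


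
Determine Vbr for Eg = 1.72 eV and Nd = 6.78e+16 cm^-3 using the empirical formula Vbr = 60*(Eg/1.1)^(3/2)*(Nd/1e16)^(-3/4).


Step 1: Eg/1.1 = 1.72/1.1 = 1.563636
Step 2: (Eg/1.1)^1.5 = 1.563636^1.5 = 1.955255
Step 3: (Nd/1e16)^(-0.75) = (6.78)^(-0.75) = 0.238000
Step 4: Vbr = 60 * 1.955255 * 0.238000 = 27.9 V

27.9


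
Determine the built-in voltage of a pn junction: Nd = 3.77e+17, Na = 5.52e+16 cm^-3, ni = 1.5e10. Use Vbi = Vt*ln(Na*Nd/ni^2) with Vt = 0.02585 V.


Step 1: Compute Na*Nd/ni^2 = 5.52e+16 * 3.77e+17 / (1.5e10)^2 = 9.2491e+13
Step 2: ln(9.2491e+13) = 32.1581
Step 3: Vbi = 0.02585 * 32.1581 = 0.831 V

0.831


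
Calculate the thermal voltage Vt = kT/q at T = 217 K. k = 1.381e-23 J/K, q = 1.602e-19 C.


Step 1: kT = 1.381e-23 * 217 = 2.99677e-21 J
Step 2: Vt = kT/q = 2.99677e-21 / 1.602e-19
Step 3: Vt = 0.01871 V

0.01871


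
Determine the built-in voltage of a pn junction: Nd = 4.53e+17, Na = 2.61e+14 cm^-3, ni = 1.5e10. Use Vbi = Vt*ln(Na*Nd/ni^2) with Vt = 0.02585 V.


Step 1: Compute Na*Nd/ni^2 = 2.61e+14 * 4.53e+17 / (1.5e10)^2 = 5.2548e+11
Step 2: ln(5.2548e+11) = 26.9876
Step 3: Vbi = 0.02585 * 26.9876 = 0.698 V

0.698


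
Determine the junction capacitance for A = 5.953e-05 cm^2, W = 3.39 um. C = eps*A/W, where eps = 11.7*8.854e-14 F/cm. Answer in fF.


Step 1: eps_Si = 11.7 * 8.854e-14 = 1.035918e-12 F/cm
Step 2: W in cm = 3.39 * 1e-4 = 3.39e-04 cm
Step 3: C = 1.035918e-12 * 5.953e-05 / 3.39e-04 = 1.819121e-13 F
Step 4: C = 181.91 fF

181.91


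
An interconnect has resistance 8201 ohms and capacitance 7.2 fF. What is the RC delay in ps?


Step 1: tau = R * C
Step 2: tau = 8201 * 7.2 fF = 8201 * 7.2e-15 F
Step 3: tau = 5.90472e-11 s = 59.0472 ps

59.0472


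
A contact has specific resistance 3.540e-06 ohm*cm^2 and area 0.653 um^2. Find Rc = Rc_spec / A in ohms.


Step 1: Convert area to cm^2: 0.653 um^2 = 6.5300e-09 cm^2
Step 2: Rc = Rc_spec / A = 3.540e-06 / 6.5300e-09
Step 3: Rc = 5.42e+02 ohms

5.42e+02


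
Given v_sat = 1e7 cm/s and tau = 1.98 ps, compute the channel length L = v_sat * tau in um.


Step 1: tau in seconds = 1.98 ps * 1e-12 = 1.9800e-12 s
Step 2: L = v_sat * tau = 1e7 * 1.9800e-12 = 1.9800e-05 cm
Step 3: L in um = 1.9800e-05 * 1e4 = 0.198 um

0.198


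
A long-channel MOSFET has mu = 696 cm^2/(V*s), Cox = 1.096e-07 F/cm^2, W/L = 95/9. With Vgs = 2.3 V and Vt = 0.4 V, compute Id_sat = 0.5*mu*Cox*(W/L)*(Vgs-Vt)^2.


Step 1: Overdrive voltage Vov = Vgs - Vt = 2.3 - 0.4 = 1.9 V
Step 2: W/L = 95/9 = 10.5556
Step 3: Id = 0.5 * 696 * 1.096e-07 * 10.5556 * 1.9^2
Step 4: Id = 1.45e-03 A

1.45e-03


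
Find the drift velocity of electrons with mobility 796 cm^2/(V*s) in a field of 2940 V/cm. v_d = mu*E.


Step 1: v_d = mu * E
Step 2: v_d = 796 * 2940 = 2340240
Step 3: v_d = 2.34e+06 cm/s

2.34e+06


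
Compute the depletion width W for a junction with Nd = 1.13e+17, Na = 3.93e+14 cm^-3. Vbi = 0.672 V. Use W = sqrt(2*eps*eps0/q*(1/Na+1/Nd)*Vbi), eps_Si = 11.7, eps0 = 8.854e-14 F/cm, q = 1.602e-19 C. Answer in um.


Step 1: 1/Na + 1/Nd = 1/3.93e+14 + 1/1.13e+17 = 2.55338e-15
Step 2: 2*eps*eps0/q = 2*11.7*8.854e-14/1.602e-19 = 1.293281e+07
Step 3: W^2 = 1.293281e+07 * 2.55338e-15 * 0.672 = 2.21910e-08
Step 4: W = sqrt(2.21910e-08) = 1.490e-04 cm = 1.49 um

1.49


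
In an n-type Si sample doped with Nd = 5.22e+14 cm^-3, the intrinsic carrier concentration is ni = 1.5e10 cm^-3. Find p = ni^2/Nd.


Step 1: Since Nd >> ni, n ≈ Nd = 5.22e+14 cm^-3
Step 2: p = ni^2 / n = (1.5e10)^2 / 5.22e+14
Step 3: p = 2.25e20 / 5.22e+14 = 4.31e+05 cm^-3

4.31e+05


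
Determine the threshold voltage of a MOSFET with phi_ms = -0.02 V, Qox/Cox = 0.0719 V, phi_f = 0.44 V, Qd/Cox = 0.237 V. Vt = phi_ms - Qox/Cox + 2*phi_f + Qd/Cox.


Step 1: Vt = phi_ms - Qox/Cox + 2*phi_f + Qd/Cox
Step 2: Vt = -0.02 - 0.0719 + 2*0.44 + 0.237
Step 3: Vt = -0.02 - 0.0719 + 0.88 + 0.237
Step 4: Vt = 1.0251 V

1.0251


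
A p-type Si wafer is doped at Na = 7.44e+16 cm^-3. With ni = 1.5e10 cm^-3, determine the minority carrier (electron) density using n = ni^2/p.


Step 1: Majority hole concentration p ≈ Na = 7.44e+16 cm^-3
Step 2: n = ni^2 / Na = (1.5e10)^2 / 7.44e+16
Step 3: n = 3.02e+03 cm^-3

3.02e+03


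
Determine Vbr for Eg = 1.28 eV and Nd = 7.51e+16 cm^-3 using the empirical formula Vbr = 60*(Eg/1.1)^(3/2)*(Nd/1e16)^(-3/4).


Step 1: Eg/1.1 = 1.28/1.1 = 1.163636
Step 2: (Eg/1.1)^1.5 = 1.163636^1.5 = 1.255237
Step 3: (Nd/1e16)^(-0.75) = (7.51)^(-0.75) = 0.220430
Step 4: Vbr = 60 * 1.255237 * 0.220430 = 16.6 V

16.6


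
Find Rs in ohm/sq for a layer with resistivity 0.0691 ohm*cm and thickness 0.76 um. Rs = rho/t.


Step 1: Convert thickness to cm: t = 0.76 um = 7.6000e-05 cm
Step 2: Rs = rho / t = 0.0691 / 7.6000e-05
Step 3: Rs = 909.2 ohm/sq

909.2


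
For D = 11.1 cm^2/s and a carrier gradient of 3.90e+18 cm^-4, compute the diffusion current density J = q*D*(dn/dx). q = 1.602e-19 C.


Step 1: J = q * D * (dn/dx)
Step 2: J = 1.602e-19 * 11.1 * 3.90e+18
Step 3: J = 6.94e+00 A/cm^2

6.94e+00


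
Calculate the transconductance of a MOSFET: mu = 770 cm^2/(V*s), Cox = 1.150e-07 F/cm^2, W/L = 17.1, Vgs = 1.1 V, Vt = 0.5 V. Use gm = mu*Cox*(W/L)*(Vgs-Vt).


Step 1: Vov = Vgs - Vt = 1.1 - 0.5 = 0.6 V
Step 2: gm = mu * Cox * (W/L) * Vov
Step 3: gm = 770 * 1.150e-07 * 17.1 * 0.6 = 9.09e-04 S

9.09e-04


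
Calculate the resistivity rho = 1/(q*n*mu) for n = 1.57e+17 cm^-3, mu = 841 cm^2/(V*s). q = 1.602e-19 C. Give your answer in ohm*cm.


Step 1: sigma = q * n * mu = 1.602e-19 * 1.57e+17 * 841 = 2.11523e+01 S/cm
Step 2: rho = 1 / sigma = 1 / 2.11523e+01 = 0.04728 ohm*cm

0.04728


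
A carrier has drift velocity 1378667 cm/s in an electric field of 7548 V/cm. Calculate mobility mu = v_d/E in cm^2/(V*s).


Step 1: mu = v_d / E
Step 2: mu = 1378667 / 7548
Step 3: mu = 182.65 cm^2/(V*s)

182.65


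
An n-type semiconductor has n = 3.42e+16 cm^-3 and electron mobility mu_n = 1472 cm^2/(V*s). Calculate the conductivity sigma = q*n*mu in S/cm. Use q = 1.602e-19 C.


Step 1: sigma = q * n * mu
Step 2: sigma = 1.602e-19 * 3.42e+16 * 1472
Step 3: sigma = 8.065e+00 S/cm

8.065e+00


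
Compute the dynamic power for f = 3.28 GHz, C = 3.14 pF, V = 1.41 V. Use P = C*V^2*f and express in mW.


Step 1: V^2 = 1.41^2 = 1.9881 V^2
Step 2: P = C*V^2*f = 3.14e-12 F * 1.9881 * 3.28e9 Hz
Step 3: P = 2.047583952e-02 W
Step 4: P = 20.476 mW

20.476


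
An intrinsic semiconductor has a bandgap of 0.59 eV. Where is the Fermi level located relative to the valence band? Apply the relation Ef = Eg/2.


Step 1: For an intrinsic semiconductor, the Fermi level sits at midgap.
Step 2: Ef = Eg / 2 = 0.59 / 2 = 0.295 eV

0.295


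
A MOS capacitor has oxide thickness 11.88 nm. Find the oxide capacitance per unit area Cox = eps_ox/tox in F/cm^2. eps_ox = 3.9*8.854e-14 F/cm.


Step 1: eps_ox = 3.9 * 8.854e-14 = 3.45306e-13 F/cm
Step 2: tox in cm = 11.88 nm * 1e-7 = 1.1880e-06 cm
Step 3: Cox = 3.45306e-13 / 1.1880e-06 = 2.91e-07 F/cm^2

2.91e-07


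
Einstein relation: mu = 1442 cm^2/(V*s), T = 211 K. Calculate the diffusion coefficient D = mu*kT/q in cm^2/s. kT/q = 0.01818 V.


Step 1: D = mu * (kT/q)
Step 2: D = 1442 * 0.01818
Step 3: D = 26.22 cm^2/s

26.22


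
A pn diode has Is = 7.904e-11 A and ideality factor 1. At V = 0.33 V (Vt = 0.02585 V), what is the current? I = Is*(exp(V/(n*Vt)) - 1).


Step 1: V/(n*Vt) = 0.33/(1*0.02585) = 12.7660
Step 2: exp(12.7660) = 3.5011e+05
Step 3: I = 7.904e-11 * (3.5011e+05 - 1) = 2.77e-05 A

2.77e-05


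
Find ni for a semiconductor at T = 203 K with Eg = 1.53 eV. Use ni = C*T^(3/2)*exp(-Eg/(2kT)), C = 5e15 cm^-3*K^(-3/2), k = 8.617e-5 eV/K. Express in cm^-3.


Step 1: Compute kT = 8.617e-5 * 203 = 0.01749251 eV
Step 2: Exponent = -Eg/(2kT) = -1.53/(2*0.01749251) = -43.73300
Step 3: T^(3/2) = 203^1.5 = 2892.30
Step 4: ni = 5e15 * 2892.30 * exp(-43.73300) = 1.47e+00 cm^-3

1.47e+00


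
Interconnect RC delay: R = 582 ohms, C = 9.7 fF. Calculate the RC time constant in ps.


Step 1: tau = R * C
Step 2: tau = 582 * 9.7 fF = 582 * 9.7e-15 F
Step 3: tau = 5.6454e-12 s = 5.6454 ps

5.6454


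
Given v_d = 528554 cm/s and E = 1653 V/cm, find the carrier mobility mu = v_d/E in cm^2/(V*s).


Step 1: mu = v_d / E
Step 2: mu = 528554 / 1653
Step 3: mu = 319.75 cm^2/(V*s)

319.75


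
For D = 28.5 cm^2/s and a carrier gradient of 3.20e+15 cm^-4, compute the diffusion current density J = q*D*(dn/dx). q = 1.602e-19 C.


Step 1: J = q * D * (dn/dx)
Step 2: J = 1.602e-19 * 28.5 * 3.20e+15
Step 3: J = 1.46e-02 A/cm^2

1.46e-02


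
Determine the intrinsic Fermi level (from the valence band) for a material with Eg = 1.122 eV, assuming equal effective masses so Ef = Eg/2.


Step 1: For an intrinsic semiconductor, the Fermi level sits at midgap.
Step 2: Ef = Eg / 2 = 1.122 / 2 = 0.561 eV

0.561


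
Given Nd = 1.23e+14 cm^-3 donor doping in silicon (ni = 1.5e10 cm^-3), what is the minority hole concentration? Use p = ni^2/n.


Step 1: Since Nd >> ni, n ≈ Nd = 1.23e+14 cm^-3
Step 2: p = ni^2 / n = (1.5e10)^2 / 1.23e+14
Step 3: p = 2.25e20 / 1.23e+14 = 1.83e+06 cm^-3

1.83e+06


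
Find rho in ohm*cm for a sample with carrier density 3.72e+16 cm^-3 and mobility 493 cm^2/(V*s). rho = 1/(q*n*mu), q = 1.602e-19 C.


Step 1: sigma = q * n * mu = 1.602e-19 * 3.72e+16 * 493 = 2.93800e+00 S/cm
Step 2: rho = 1 / sigma = 1 / 2.93800e+00 = 0.3404 ohm*cm

0.3404


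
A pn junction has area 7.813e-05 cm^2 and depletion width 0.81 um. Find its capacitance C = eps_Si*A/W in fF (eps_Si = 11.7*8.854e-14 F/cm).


Step 1: eps_Si = 11.7 * 8.854e-14 = 1.035918e-12 F/cm
Step 2: W in cm = 0.81 * 1e-4 = 8.10e-05 cm
Step 3: C = 1.035918e-12 * 7.813e-05 / 8.10e-05 = 9.992133e-13 F
Step 4: C = 999.21 fF

999.21


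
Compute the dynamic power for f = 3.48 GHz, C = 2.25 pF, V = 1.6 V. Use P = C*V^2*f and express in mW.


Step 1: V^2 = 1.6^2 = 2.56 V^2
Step 2: P = C*V^2*f = 2.25e-12 F * 2.56 * 3.48e9 Hz
Step 3: P = 2.00448e-02 W
Step 4: P = 20.045 mW

20.045


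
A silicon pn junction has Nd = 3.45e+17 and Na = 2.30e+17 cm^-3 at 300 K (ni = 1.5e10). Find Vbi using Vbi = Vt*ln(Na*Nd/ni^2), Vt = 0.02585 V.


Step 1: Compute Na*Nd/ni^2 = 2.30e+17 * 3.45e+17 / (1.5e10)^2 = 3.5267e+14
Step 2: ln(3.5267e+14) = 33.4966
Step 3: Vbi = 0.02585 * 33.4966 = 0.866 V

0.866


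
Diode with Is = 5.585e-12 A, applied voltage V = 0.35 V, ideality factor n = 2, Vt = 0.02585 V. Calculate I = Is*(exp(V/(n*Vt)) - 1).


Step 1: V/(n*Vt) = 0.35/(2*0.02585) = 6.7698
Step 2: exp(6.7698) = 8.7114e+02
Step 3: I = 5.585e-12 * (8.7114e+02 - 1) = 4.86e-09 A

4.86e-09


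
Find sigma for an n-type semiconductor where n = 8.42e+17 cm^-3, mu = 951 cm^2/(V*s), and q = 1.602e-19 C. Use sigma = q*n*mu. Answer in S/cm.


Step 1: sigma = q * n * mu
Step 2: sigma = 1.602e-19 * 8.42e+17 * 951
Step 3: sigma = 1.283e+02 S/cm

1.283e+02


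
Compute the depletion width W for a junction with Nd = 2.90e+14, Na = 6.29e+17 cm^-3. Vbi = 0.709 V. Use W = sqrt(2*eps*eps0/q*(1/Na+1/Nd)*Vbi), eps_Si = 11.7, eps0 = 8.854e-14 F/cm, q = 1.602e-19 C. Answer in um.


Step 1: 1/Na + 1/Nd = 1/6.29e+17 + 1/2.90e+14 = 3.44987e-15
Step 2: 2*eps*eps0/q = 2*11.7*8.854e-14/1.602e-19 = 1.293281e+07
Step 3: W^2 = 1.293281e+07 * 3.44987e-15 * 0.709 = 3.16331e-08
Step 4: W = sqrt(3.16331e-08) = 1.779e-04 cm = 1.779 um

1.779


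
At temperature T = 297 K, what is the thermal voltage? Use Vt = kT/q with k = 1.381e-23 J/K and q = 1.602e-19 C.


Step 1: kT = 1.381e-23 * 297 = 4.10157e-21 J
Step 2: Vt = kT/q = 4.10157e-21 / 1.602e-19
Step 3: Vt = 0.0256 V

0.0256


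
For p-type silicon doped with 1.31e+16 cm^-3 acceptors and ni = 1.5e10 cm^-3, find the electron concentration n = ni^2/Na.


Step 1: Majority hole concentration p ≈ Na = 1.31e+16 cm^-3
Step 2: n = ni^2 / Na = (1.5e10)^2 / 1.31e+16
Step 3: n = 1.72e+04 cm^-3

1.72e+04


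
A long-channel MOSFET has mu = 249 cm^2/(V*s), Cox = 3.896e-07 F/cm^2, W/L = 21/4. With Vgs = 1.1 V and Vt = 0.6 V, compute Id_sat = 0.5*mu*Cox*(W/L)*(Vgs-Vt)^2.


Step 1: Overdrive voltage Vov = Vgs - Vt = 1.1 - 0.6 = 0.5 V
Step 2: W/L = 21/4 = 5.25
Step 3: Id = 0.5 * 249 * 3.896e-07 * 5.25 * 0.5^2
Step 4: Id = 6.37e-05 A

6.37e-05


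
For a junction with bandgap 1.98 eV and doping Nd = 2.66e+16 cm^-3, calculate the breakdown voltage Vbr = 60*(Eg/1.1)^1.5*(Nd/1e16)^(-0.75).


Step 1: Eg/1.1 = 1.98/1.1 = 1.800000
Step 2: (Eg/1.1)^1.5 = 1.800000^1.5 = 2.414953
Step 3: (Nd/1e16)^(-0.75) = (2.66)^(-0.75) = 0.480108
Step 4: Vbr = 60 * 2.414953 * 0.480108 = 69.6 V

69.6


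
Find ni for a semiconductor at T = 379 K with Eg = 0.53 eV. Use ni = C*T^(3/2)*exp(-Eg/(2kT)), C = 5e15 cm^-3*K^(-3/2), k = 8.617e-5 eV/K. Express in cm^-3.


Step 1: Compute kT = 8.617e-5 * 379 = 0.03265843 eV
Step 2: Exponent = -Eg/(2kT) = -0.53/(2*0.03265843) = -8.11429
Step 3: T^(3/2) = 379^1.5 = 7378.34
Step 4: ni = 5e15 * 7378.34 * exp(-8.11429) = 1.10e+16 cm^-3

1.10e+16


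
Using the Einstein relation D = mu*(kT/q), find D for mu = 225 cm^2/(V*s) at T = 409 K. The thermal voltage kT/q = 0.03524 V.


Step 1: D = mu * (kT/q)
Step 2: D = 225 * 0.03524
Step 3: D = 7.93 cm^2/s

7.93


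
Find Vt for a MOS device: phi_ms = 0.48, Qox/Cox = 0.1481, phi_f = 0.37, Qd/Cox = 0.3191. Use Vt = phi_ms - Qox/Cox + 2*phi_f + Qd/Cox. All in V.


Step 1: Vt = phi_ms - Qox/Cox + 2*phi_f + Qd/Cox
Step 2: Vt = 0.48 - 0.1481 + 2*0.37 + 0.3191
Step 3: Vt = 0.48 - 0.1481 + 0.74 + 0.3191
Step 4: Vt = 1.391 V

1.391


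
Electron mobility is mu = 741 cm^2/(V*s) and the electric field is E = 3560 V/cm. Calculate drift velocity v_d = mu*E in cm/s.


Step 1: v_d = mu * E
Step 2: v_d = 741 * 3560 = 2637960
Step 3: v_d = 2.64e+06 cm/s

2.64e+06


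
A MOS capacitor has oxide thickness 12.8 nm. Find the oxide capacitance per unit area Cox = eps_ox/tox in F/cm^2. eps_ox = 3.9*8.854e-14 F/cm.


Step 1: eps_ox = 3.9 * 8.854e-14 = 3.45306e-13 F/cm
Step 2: tox in cm = 12.8 nm * 1e-7 = 1.2800e-06 cm
Step 3: Cox = 3.45306e-13 / 1.2800e-06 = 2.70e-07 F/cm^2

2.70e-07


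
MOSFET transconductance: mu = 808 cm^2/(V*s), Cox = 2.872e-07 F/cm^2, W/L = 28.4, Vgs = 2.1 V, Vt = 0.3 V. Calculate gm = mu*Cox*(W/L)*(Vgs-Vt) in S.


Step 1: Vov = Vgs - Vt = 2.1 - 0.3 = 1.8 V
Step 2: gm = mu * Cox * (W/L) * Vov
Step 3: gm = 808 * 2.872e-07 * 28.4 * 1.8 = 1.19e-02 S

1.19e-02


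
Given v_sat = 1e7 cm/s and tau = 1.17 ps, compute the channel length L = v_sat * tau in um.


Step 1: tau in seconds = 1.17 ps * 1e-12 = 1.1700e-12 s
Step 2: L = v_sat * tau = 1e7 * 1.1700e-12 = 1.1700e-05 cm
Step 3: L in um = 1.1700e-05 * 1e4 = 0.117 um

0.117


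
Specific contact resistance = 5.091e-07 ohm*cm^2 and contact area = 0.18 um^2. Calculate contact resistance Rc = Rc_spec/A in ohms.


Step 1: Convert area to cm^2: 0.18 um^2 = 1.8000e-09 cm^2
Step 2: Rc = Rc_spec / A = 5.091e-07 / 1.8000e-09
Step 3: Rc = 2.83e+02 ohms

2.83e+02


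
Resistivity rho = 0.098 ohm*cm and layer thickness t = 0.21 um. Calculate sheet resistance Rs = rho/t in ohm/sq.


Step 1: Convert thickness to cm: t = 0.21 um = 2.1000e-05 cm
Step 2: Rs = rho / t = 0.098 / 2.1000e-05
Step 3: Rs = 4666.7 ohm/sq

4666.7


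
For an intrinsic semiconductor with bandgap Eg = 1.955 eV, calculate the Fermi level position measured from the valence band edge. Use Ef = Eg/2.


Step 1: For an intrinsic semiconductor, the Fermi level sits at midgap.
Step 2: Ef = Eg / 2 = 1.955 / 2 = 0.9775 eV

0.9775


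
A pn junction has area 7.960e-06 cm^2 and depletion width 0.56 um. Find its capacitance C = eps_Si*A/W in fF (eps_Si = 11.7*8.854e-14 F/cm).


Step 1: eps_Si = 11.7 * 8.854e-14 = 1.035918e-12 F/cm
Step 2: W in cm = 0.56 * 1e-4 = 5.60e-05 cm
Step 3: C = 1.035918e-12 * 7.960e-06 / 5.60e-05 = 1.472483e-13 F
Step 4: C = 147.25 fF

147.25


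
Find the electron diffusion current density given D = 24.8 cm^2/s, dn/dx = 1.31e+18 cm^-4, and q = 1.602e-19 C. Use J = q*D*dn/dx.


Step 1: J = q * D * (dn/dx)
Step 2: J = 1.602e-19 * 24.8 * 1.31e+18
Step 3: J = 5.20e+00 A/cm^2

5.20e+00


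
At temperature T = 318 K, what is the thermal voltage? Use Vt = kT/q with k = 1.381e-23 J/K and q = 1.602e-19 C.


Step 1: kT = 1.381e-23 * 318 = 4.39158e-21 J
Step 2: Vt = kT/q = 4.39158e-21 / 1.602e-19
Step 3: Vt = 0.02741 V

0.02741


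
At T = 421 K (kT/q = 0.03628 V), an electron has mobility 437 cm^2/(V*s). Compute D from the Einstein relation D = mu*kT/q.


Step 1: D = mu * (kT/q)
Step 2: D = 437 * 0.03628
Step 3: D = 15.85 cm^2/s

15.85


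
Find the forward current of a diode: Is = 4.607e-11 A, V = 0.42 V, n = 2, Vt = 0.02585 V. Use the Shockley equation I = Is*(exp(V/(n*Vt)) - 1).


Step 1: V/(n*Vt) = 0.42/(2*0.02585) = 8.1238
Step 2: exp(8.1238) = 3.3738e+03
Step 3: I = 4.607e-11 * (3.3738e+03 - 1) = 1.55e-07 A

1.55e-07


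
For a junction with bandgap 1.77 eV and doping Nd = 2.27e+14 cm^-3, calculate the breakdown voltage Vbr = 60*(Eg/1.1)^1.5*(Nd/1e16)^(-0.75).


Step 1: Eg/1.1 = 1.77/1.1 = 1.609091
Step 2: (Eg/1.1)^1.5 = 1.609091^1.5 = 2.041131
Step 3: (Nd/1e16)^(-0.75) = (0.0227)^(-0.75) = 17.099390
Step 4: Vbr = 60 * 2.041131 * 17.099390 = 2094.1 V

2094.1


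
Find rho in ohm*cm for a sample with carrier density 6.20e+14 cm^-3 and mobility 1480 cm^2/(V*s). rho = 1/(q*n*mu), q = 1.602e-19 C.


Step 1: sigma = q * n * mu = 1.602e-19 * 6.20e+14 * 1480 = 1.47000e-01 S/cm
Step 2: rho = 1 / sigma = 1 / 1.47000e-01 = 6.803 ohm*cm

6.803


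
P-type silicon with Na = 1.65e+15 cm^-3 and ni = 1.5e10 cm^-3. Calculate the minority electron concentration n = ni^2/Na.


Step 1: Majority hole concentration p ≈ Na = 1.65e+15 cm^-3
Step 2: n = ni^2 / Na = (1.5e10)^2 / 1.65e+15
Step 3: n = 1.36e+05 cm^-3

1.36e+05


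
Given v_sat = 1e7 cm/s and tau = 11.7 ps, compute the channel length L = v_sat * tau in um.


Step 1: tau in seconds = 11.7 ps * 1e-12 = 1.1700e-11 s
Step 2: L = v_sat * tau = 1e7 * 1.1700e-11 = 1.1700e-04 cm
Step 3: L in um = 1.1700e-04 * 1e4 = 1.17 um

1.17


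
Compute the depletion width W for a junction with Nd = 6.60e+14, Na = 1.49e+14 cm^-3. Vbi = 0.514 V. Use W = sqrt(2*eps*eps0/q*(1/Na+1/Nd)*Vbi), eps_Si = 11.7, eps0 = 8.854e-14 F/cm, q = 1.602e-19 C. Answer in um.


Step 1: 1/Na + 1/Nd = 1/1.49e+14 + 1/6.60e+14 = 8.22656e-15
Step 2: 2*eps*eps0/q = 2*11.7*8.854e-14/1.602e-19 = 1.293281e+07
Step 3: W^2 = 1.293281e+07 * 8.22656e-15 * 0.514 = 5.46858e-08
Step 4: W = sqrt(5.46858e-08) = 2.338e-04 cm = 2.338 um

2.338


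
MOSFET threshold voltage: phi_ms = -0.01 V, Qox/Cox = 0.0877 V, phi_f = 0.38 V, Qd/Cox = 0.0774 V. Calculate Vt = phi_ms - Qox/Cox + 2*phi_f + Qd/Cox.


Step 1: Vt = phi_ms - Qox/Cox + 2*phi_f + Qd/Cox
Step 2: Vt = -0.01 - 0.0877 + 2*0.38 + 0.0774
Step 3: Vt = -0.01 - 0.0877 + 0.76 + 0.0774
Step 4: Vt = 0.7397 V

0.7397


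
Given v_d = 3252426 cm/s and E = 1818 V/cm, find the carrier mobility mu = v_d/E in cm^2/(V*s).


Step 1: mu = v_d / E
Step 2: mu = 3252426 / 1818
Step 3: mu = 1789.01 cm^2/(V*s)

1789.01


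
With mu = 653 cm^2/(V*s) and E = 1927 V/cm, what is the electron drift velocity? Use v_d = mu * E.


Step 1: v_d = mu * E
Step 2: v_d = 653 * 1927 = 1258331
Step 3: v_d = 1.26e+06 cm/s

1.26e+06


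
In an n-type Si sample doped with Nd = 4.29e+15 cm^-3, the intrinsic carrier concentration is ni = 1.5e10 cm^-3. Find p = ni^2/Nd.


Step 1: Since Nd >> ni, n ≈ Nd = 4.29e+15 cm^-3
Step 2: p = ni^2 / n = (1.5e10)^2 / 4.29e+15
Step 3: p = 2.25e20 / 4.29e+15 = 5.24e+04 cm^-3

5.24e+04


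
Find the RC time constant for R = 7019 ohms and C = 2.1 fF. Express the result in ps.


Step 1: tau = R * C
Step 2: tau = 7019 * 2.1 fF = 7019 * 2.1e-15 F
Step 3: tau = 1.47399e-11 s = 14.7399 ps

14.7399


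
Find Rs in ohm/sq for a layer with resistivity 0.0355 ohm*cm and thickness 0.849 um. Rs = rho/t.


Step 1: Convert thickness to cm: t = 0.849 um = 8.4900e-05 cm
Step 2: Rs = rho / t = 0.0355 / 8.4900e-05
Step 3: Rs = 418.1 ohm/sq

418.1


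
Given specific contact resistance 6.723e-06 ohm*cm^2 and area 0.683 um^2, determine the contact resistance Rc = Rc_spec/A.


Step 1: Convert area to cm^2: 0.683 um^2 = 6.8300e-09 cm^2
Step 2: Rc = Rc_spec / A = 6.723e-06 / 6.8300e-09
Step 3: Rc = 9.84e+02 ohms

9.84e+02


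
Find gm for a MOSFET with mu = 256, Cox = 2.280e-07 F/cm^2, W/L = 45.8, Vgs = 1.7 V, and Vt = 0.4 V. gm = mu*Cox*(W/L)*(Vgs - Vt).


Step 1: Vov = Vgs - Vt = 1.7 - 0.4 = 1.3 V
Step 2: gm = mu * Cox * (W/L) * Vov
Step 3: gm = 256 * 2.280e-07 * 45.8 * 1.3 = 3.48e-03 S

3.48e-03


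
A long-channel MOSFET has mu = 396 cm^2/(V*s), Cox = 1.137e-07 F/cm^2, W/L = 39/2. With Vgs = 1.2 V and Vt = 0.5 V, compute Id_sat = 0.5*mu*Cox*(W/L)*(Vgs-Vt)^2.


Step 1: Overdrive voltage Vov = Vgs - Vt = 1.2 - 0.5 = 0.7 V
Step 2: W/L = 39/2 = 19.5
Step 3: Id = 0.5 * 396 * 1.137e-07 * 19.5 * 0.7^2
Step 4: Id = 2.15e-04 A

2.15e-04


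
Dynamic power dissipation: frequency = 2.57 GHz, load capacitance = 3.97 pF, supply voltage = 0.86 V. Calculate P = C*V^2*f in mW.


Step 1: V^2 = 0.86^2 = 0.7396 V^2
Step 2: P = C*V^2*f = 3.97e-12 F * 0.7396 * 2.57e9 Hz
Step 3: P = 7.54606484e-03 W
Step 4: P = 7.546 mW

7.546


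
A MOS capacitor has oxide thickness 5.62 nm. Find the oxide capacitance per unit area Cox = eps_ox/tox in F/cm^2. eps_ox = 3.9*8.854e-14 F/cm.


Step 1: eps_ox = 3.9 * 8.854e-14 = 3.45306e-13 F/cm
Step 2: tox in cm = 5.62 nm * 1e-7 = 5.6200e-07 cm
Step 3: Cox = 3.45306e-13 / 5.6200e-07 = 6.14e-07 F/cm^2

6.14e-07


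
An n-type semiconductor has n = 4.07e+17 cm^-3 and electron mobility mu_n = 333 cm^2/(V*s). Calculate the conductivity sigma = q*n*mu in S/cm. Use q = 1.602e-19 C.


Step 1: sigma = q * n * mu
Step 2: sigma = 1.602e-19 * 4.07e+17 * 333
Step 3: sigma = 2.171e+01 S/cm

2.171e+01


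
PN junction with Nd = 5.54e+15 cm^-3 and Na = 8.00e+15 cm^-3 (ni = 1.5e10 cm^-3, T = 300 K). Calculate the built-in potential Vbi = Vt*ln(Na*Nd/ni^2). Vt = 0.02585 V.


Step 1: Compute Na*Nd/ni^2 = 8.00e+15 * 5.54e+15 / (1.5e10)^2 = 1.9698e+11
Step 2: ln(1.9698e+11) = 26.0064
Step 3: Vbi = 0.02585 * 26.0064 = 0.672 V

0.672


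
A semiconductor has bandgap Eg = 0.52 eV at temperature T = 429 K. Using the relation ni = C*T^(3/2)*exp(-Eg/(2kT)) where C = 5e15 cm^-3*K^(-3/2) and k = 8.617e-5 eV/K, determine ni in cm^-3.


Step 1: Compute kT = 8.617e-5 * 429 = 0.03696693 eV
Step 2: Exponent = -Eg/(2kT) = -0.52/(2*0.03696693) = -7.03331
Step 3: T^(3/2) = 429^1.5 = 8885.58
Step 4: ni = 5e15 * 8885.58 * exp(-7.03331) = 3.92e+16 cm^-3

3.92e+16


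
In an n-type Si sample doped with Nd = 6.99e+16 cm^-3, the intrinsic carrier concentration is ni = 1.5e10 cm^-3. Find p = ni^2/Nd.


Step 1: Since Nd >> ni, n ≈ Nd = 6.99e+16 cm^-3
Step 2: p = ni^2 / n = (1.5e10)^2 / 6.99e+16
Step 3: p = 2.25e20 / 6.99e+16 = 3.22e+03 cm^-3

3.22e+03


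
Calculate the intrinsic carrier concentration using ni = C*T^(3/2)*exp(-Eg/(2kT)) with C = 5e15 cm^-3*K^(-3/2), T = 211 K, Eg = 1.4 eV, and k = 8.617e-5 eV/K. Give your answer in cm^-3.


Step 1: Compute kT = 8.617e-5 * 211 = 0.01818187 eV
Step 2: Exponent = -Eg/(2kT) = -1.4/(2*0.01818187) = -38.49989
Step 3: T^(3/2) = 211^1.5 = 3064.95
Step 4: ni = 5e15 * 3064.95 * exp(-38.49989) = 2.92e+02 cm^-3

2.92e+02


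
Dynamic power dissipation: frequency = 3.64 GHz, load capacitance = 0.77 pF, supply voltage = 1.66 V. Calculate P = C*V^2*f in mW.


Step 1: V^2 = 1.66^2 = 2.7556 V^2
Step 2: P = C*V^2*f = 0.77e-12 F * 2.7556 * 3.64e9 Hz
Step 3: P = 7.72339568e-03 W
Step 4: P = 7.723 mW

7.723
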